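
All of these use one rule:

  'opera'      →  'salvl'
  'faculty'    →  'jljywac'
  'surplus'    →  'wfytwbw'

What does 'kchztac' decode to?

Shifts by position in opera: pos 0: o→s (+4), pos 1: p→a (+11), pos 2: e→l (+7), pos 3: r→v (+4), pos 4: a→l (+11) — repeating every 3. A repeating key of period 3 is used — shifts +4, +11, +7 over and over.
Decoding kchztac: k−4=g, c−11=r, h−7=a, z−4=v, t−11=i, a−7=t, c−4=y.

gravity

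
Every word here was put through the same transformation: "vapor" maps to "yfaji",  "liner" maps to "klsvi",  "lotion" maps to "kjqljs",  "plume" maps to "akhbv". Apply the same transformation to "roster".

ijzqvi

v(21)→y(24) and a(0)→f(5) fit y≡17x+5 (mod 26); the inverse of 17 mod 26 is 23. Treating letters as 0–25, the rule is x ↦ 17x + 5 (mod 26).
For roster: r(17)→17·17+5≡8=i; o(14)→17·14+5≡9=j; s(18)→17·18+5≡25=z; t(19)→17·19+5≡16=q; e(4)→17·4+5≡21=v; r(17)→17·17+5≡8=i (all mod 26).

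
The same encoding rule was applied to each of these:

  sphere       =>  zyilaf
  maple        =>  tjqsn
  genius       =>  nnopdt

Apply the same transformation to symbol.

Shifts by position in sphere: pos 0: s→z (+7), pos 1: p→y (+9), pos 2: h→i (+1), pos 3: e→l (+7), pos 4: r→a (+9), pos 5: e→f (+1) — repeating every 3. It's a Vigenère-style cipher with numeric key [7,9,1]: position i shifts by key[i mod 3].
For symbol: s+7=z, y+9=h, m+1=n, b+7=i, o+9=x, l+1=m.

zhnixm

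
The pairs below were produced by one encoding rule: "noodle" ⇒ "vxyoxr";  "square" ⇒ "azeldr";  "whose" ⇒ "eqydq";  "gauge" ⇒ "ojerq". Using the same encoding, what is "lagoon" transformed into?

In noodle: n→v is +8, o→x is +9, o→y is +10, d→o is +11 — the shift increases by 1 each position. Letter i (0-indexed) is shifted by i+8, so successive shifts are 8, 9, 10, ….
For lagoon: l+8=t, a+9=j, g+10=q, o+11=z, o+12=a, n+13=a.

tjqzaa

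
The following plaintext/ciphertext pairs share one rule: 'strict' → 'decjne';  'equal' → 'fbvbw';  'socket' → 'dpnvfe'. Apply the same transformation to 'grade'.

rcbof

The shift depends on letter class: consonant s→d is +11, but vowel i→j is +1. Two shifts are in play — +1 for a/e/i/o/u, +11 for every other letter.
Applying it to grade: g(cons)+11=r, r(cons)+11=c, a(vowel)+1=b, d(cons)+11=o, e(vowel)+1=f.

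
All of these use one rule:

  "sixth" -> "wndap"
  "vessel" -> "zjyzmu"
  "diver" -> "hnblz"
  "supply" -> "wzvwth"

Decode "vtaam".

route

In sixth: s→w is +4, i→n is +5, x→d is +6, t→a is +7 — the shift increases by 1 each position. Each letter shifts forward by (position + 4), i.e. 4, 5, 6, … — the shift grows by one for each successive letter.
Reversing it on vtaam: v−4=r, t−5=o, a−6=u, a−7=t, m−8=e.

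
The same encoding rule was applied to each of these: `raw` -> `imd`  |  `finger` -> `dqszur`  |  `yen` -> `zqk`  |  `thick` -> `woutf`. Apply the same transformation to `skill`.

The output letters match the input read backwards, each shifted +12: raw reversed is war. Two steps: reverse the string, then apply a Caesar shift of +12.
Applying it to skill: reverse → lliks; then shift: l+12=x, l+12=x, i+12=u, k+12=w, s+12=e.

xxuwe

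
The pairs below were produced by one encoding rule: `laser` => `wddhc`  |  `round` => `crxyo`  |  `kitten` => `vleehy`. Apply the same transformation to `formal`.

qrcxdw

The shift depends on letter class: consonant l→w is +11, but vowel a→d is +3. Vowels shift forward by 3 and consonants shift forward by 11.
On formal: f(cons)+11=q, o(vowel)+3=r, r(cons)+11=c, m(cons)+11=x, a(vowel)+3=d, l(cons)+11=w.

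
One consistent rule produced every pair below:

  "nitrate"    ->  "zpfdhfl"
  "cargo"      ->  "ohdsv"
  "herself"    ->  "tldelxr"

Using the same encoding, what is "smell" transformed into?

Two shifts are in play — +7 for a/e/i/o/u, +12 for every other letter.
For smell: s(cons)+12=e, m(cons)+12=y, e(vowel)+7=l, l(cons)+12=x, l(cons)+12=x.

eylxx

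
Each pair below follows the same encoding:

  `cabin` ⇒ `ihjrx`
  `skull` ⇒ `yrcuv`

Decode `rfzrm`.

In cabin: c→i is +6, a→h is +7, b→j is +8, i→r is +9 — the shift increases by 1 each position. The shift increases by 1 at each position, starting from +6: 6, 7, 8, ….
Undoing it on rfzrm: r−6=l, f−7=y, z−8=r, r−9=i, m−10=c.

lyric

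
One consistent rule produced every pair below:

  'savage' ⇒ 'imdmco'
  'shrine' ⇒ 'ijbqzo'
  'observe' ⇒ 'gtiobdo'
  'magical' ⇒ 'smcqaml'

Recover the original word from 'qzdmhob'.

invader

s(18)→i(8) and a(0)→m(12) fit y≡7x+12 (mod 26); the inverse of 7 mod 26 is 15. Each letter's alphabet position (a=0..z=25) is mapped through 7·x+12 mod 26 — an affine cipher.
Undoing it on qzdmhob: q(16)→15·(16−12)≡8=i; z(25)→15·(25−12)≡13=n; d(3)→15·(3−12)≡21=v; m(12)→15·(12−12)≡0=a; h(7)→15·(7−12)≡3=d; o(14)→15·(14−12)≡4=e; b(1)→15·(1−12)≡17=r (all mod 26).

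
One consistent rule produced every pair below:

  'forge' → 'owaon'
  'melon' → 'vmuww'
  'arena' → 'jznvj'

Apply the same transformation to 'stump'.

bbduy

Shifts by position in forge: pos 0: f→o (+9), pos 1: o→w (+8), pos 2: r→a (+9), pos 3: g→o (+8) — repeating every 2. A repeating key of period 2 is used — shifts +9, +8 over and over.
For stump: s+9=b, t+8=b, u+9=d, m+8=u, p+9=y.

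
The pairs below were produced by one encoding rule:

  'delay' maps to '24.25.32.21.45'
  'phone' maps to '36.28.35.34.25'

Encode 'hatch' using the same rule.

28.21.40.23.28

The number is (letter's place in the alphabet, a=1) + 20.
On hatch: h=8→28, a=1→21, t=20→40, c=3→23, h=8→28.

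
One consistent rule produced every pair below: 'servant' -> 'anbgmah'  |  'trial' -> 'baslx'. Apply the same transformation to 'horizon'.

In servant: s→a is +8, e→n is +9, r→b is +10, v→g is +11 — the shift increases by 1 each position. Letter i (0-indexed) is shifted by i+8, so successive shifts are 8, 9, 10, ….
For horizon: h+8=p, o+9=x, r+10=b, i+11=t, z+12=l, o+13=b, n+14=b.

pxbtlbb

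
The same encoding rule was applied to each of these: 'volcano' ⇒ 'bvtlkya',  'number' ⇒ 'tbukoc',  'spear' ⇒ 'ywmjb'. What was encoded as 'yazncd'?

In volcano: v→b is +6, o→v is +7, l→t is +8, c→l is +9 — the shift increases by 1 each position. Letter i (0-indexed) is shifted by i+6, so successive shifts are 6, 7, 8, ….
Decoding yazncd: y−6=s, a−7=t, z−8=r, n−9=e, c−10=s, d−11=s.

stress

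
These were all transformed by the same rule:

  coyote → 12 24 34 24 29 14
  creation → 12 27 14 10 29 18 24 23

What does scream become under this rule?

The number is (letter's place in the alphabet, a=1) + 9.
For scream: s=19→28, c=3→12, r=18→27, e=5→14, a=1→10, m=13→22.

28 12 27 14 10 22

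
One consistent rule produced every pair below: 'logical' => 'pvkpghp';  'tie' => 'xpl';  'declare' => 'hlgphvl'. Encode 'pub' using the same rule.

tbf

The rule splits by letter class: vowels +7, consonants +4.
Applying it to pub: p(cons)+4=t, u(vowel)+7=b, b(cons)+4=f.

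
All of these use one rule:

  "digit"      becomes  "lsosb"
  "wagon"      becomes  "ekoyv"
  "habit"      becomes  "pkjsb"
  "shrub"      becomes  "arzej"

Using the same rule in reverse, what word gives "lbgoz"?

dryer

The shifts repeat in a cycle of length 2: positions 0,1,… shift by +8, +10, then the pattern repeats.
Reversing it on lbgoz: l−8=d, b−10=r, g−8=y, o−10=e, z−8=r.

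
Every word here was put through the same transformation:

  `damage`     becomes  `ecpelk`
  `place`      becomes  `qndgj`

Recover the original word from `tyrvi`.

sword

In damage: d→e is +1, a→c is +2, m→p is +3, a→e is +4 — the shift increases by 1 each position. Letter i (0-indexed) is shifted by i+1, so successive shifts are 1, 2, 3, ….
Decoding tyrvi: t−1=s, y−2=w, r−3=o, v−4=r, i−5=d.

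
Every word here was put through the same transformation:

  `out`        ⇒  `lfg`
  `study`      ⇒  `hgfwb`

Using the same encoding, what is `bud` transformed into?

yfw

Each pair mirrors across the alphabet (o↔l, u↔f, t↔g): positions sum to 25. This is the alphabet-reversal cipher (Atbash): a becomes z, b becomes y, etc.
On bud: b↔y, u↔f, d↔w.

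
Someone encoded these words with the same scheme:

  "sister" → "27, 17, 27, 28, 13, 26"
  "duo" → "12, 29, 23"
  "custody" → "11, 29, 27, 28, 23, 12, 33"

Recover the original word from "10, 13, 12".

s is letter #19 and maps to 27: an offset of 8. Each letter is replaced by its alphabet position (a=1..z=26) + 8.
Undoing it on 10, 13, 12: 10→(10−8)÷1=2=b, 13→(13−8)÷1=5=e, 12→(12−8)÷1=4=d.

bed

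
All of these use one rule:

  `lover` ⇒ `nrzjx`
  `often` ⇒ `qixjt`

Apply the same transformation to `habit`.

jdfnz

The shift increases by 1 at each position, starting from +2: 2, 3, 4, ….
On habit: h+2=j, a+3=d, b+4=f, i+5=n, t+6=z.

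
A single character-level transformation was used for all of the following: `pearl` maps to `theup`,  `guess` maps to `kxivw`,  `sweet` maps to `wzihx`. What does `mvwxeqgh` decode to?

A repeating key of period 2 is used — shifts +4, +3 over and over.
Decoding mvwxeqgh: m−4=i, v−3=s, w−4=s, x−3=u, e−4=a, q−3=n, g−4=c, h−3=e.

issuance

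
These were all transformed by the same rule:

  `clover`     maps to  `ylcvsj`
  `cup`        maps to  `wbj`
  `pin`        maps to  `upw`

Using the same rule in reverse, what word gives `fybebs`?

luxury

The output letters match the input read backwards, each shifted +7: clover reversed is revolc. The word is reversed, then every letter is shifted forward by 7.
Undoing it on fybebs: shift back: f−7=y, y−7=r, b−7=u, e−7=x, b−7=u, s−7=l → yruxul; then reverse → luxury.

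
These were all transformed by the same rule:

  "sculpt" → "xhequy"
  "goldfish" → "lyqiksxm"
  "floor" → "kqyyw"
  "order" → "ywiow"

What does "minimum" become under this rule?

rsssrer

The shift depends on letter class: consonant s→x is +5, but vowel u→e is +10. The rule splits by letter class: vowels +10, consonants +5.
Applying it to minimum: m(cons)+5=r, i(vowel)+10=s, n(cons)+5=s, i(vowel)+10=s, m(cons)+5=r, u(vowel)+10=e, m(cons)+5=r.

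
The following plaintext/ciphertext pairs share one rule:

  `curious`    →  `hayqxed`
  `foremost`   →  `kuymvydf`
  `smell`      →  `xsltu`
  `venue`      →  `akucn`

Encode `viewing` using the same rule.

aolerxr

In curious: c→h is +5, u→a is +6, r→y is +7, i→q is +8 — the shift increases by 1 each position. Letter i (0-indexed) is shifted by i+5, so successive shifts are 5, 6, 7, ….
For viewing: v+5=a, i+6=o, e+7=l, w+8=e, i+9=r, n+10=x, g+11=r.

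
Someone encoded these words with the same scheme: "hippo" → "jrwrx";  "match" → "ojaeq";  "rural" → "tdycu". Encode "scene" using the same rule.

ullpn

Shifts by position in hippo: pos 0: h→j (+2), pos 1: i→r (+9), pos 2: p→w (+7), pos 3: p→r (+2), pos 4: o→x (+9) — repeating every 3. A repeating key of period 3 is used — shifts +2, +9, +7 over and over.
Applying it to scene: s+2=u, c+9=l, e+7=l, n+2=p, e+9=n.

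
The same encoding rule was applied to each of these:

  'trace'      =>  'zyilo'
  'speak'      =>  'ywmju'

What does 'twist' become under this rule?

The shift increases by 1 at each position, starting from +6: 6, 7, 8, ….
On twist: t+6=z, w+7=d, i+8=q, s+9=b, t+10=d.

zdqbd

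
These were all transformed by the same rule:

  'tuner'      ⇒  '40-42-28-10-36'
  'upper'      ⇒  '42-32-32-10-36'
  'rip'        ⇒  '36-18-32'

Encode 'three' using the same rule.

t(#20)→40 and u(#21)→42: differences scale by 2, so n = 2·pos + 0. With a=1..z=26, the number is 2·pos.
For three: t=20→40, h=8→16, r=18→36, e=5→10, e=5→10.

40-16-36-10-10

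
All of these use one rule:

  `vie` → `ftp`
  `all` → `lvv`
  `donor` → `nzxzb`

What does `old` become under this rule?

The shift depends on letter class: consonant v→f is +10, but vowel i→t is +11. Two shifts are in play — +11 for a/e/i/o/u, +10 for every other letter.
For old: o(vowel)+11=z, l(cons)+10=v, d(cons)+10=n.

zvn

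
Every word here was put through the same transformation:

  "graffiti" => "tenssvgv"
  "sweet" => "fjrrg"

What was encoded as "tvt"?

gig

Compare letters: g→t is +13, r→e is +13, a→n is +13 — a constant shift. Each letter is shifted forward by 13 in the alphabet (a Caesar shift of +13).
Decoding tvt: t−13=g, v−13=i, t−13=g.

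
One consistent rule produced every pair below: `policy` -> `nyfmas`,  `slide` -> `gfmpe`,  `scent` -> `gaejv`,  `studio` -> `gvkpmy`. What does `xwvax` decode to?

p(15)→n(13) and o(14)→y(24) fit y≡15x+22 (mod 26); the inverse of 15 mod 26 is 7. Each letter's alphabet position (a=0..z=25) is mapped through 15·x+22 mod 26 — an affine cipher.
Undoing it on xwvax: x(23)→7·(23−22)≡7=h; w(22)→7·(22−22)≡0=a; v(21)→7·(21−22)≡19=t; a(0)→7·(0−22)≡2=c; x(23)→7·(23−22)≡7=h (all mod 26).

hatch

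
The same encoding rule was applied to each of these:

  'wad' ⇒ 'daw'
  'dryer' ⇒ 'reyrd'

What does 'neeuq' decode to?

queen

The output letters match the input read backwards: wad reversed is daw. The word is simply reversed.
Decoding neeuq: then reverse → queen.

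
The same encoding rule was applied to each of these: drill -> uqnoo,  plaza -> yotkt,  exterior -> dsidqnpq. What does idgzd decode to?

tense

Treating letters as 0–25, the rule is x ↦ 9x + 19 (mod 26).
Decoding idgzd: i(8)→3·(8−19)≡19=t; d(3)→3·(3−19)≡4=e; g(6)→3·(6−19)≡13=n; z(25)→3·(25−19)≡18=s; d(3)→3·(3−19)≡4=e (all mod 26).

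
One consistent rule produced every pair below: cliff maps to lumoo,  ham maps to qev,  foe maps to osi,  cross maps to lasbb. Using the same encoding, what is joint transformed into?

The shift depends on letter class: consonant c→l is +9, but vowel i→m is +4. Vowels shift forward by 4 and consonants shift forward by 9.
For joint: j(cons)+9=s, o(vowel)+4=s, i(vowel)+4=m, n(cons)+9=w, t(cons)+9=c.

ssmwc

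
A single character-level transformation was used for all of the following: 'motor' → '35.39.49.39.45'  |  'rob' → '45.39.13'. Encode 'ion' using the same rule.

With a=1..z=26, the number is 2·pos + 9.
For ion: i=9→27, o=15→39, n=14→37.

27.39.37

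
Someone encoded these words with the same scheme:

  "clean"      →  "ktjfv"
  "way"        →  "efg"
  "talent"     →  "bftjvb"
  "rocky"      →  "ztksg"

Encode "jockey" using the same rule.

The shift depends on letter class: consonant c→k is +8, but vowel e→j is +5. The rule splits by letter class: vowels +5, consonants +8.
For jockey: j(cons)+8=r, o(vowel)+5=t, c(cons)+8=k, k(cons)+8=s, e(vowel)+5=j, y(cons)+8=g.

rtksjg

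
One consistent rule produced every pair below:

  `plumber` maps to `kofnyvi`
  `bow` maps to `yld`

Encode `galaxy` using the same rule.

tzozcb

Each letter is replaced by its mirror in the alphabet: a↔z, b↔y, c↔x, and so on (the Atbash cipher).
On galaxy: g↔t, a↔z, l↔o, a↔z, x↔c, y↔b.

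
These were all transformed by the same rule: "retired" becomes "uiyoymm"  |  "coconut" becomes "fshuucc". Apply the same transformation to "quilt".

tynra

In retired: r→u is +3, e→i is +4, t→y is +5, i→o is +6 — the shift increases by 1 each position. Letter i (0-indexed) is shifted by i+3, so successive shifts are 3, 4, 5, ….
On quilt: q+3=t, u+4=y, i+5=n, l+6=r, t+7=a.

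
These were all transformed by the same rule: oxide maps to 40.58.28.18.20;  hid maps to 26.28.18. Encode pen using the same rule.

With a=1..z=26, the number is 2·pos + 10.
On pen: p=16→42, e=5→20, n=14→38.

42.20.38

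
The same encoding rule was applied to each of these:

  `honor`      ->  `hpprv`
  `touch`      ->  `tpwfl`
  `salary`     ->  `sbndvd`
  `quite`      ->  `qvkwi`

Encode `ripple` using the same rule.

In honor: h→h is +0, o→p is +1, n→p is +2, o→r is +3 — the shift increases by 1 each position. Letter i (0-indexed) is shifted by i+0, so successive shifts are 0, 1, 2, ….
For ripple: r+0=r, i+1=j, p+2=r, p+3=s, l+4=p, e+5=j.

rjrspj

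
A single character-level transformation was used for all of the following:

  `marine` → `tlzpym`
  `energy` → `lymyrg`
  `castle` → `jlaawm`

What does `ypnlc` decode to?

Shifts by position in marine: pos 0: m→t (+7), pos 1: a→l (+11), pos 2: r→z (+8), pos 3: i→p (+7), pos 4: n→y (+11), pos 5: e→m (+8) — repeating every 3. A repeating key of period 3 is used — shifts +7, +11, +8 over and over.
Reversing it on ypnlc: y−7=r, p−11=e, n−8=f, l−7=e, c−11=r.

refer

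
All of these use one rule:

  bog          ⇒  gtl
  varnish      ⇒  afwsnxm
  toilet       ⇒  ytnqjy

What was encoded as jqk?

elf

Compare letters: b→g is +5, o→t is +5, g→l is +5 — a constant shift. It's a constant shift of +5 (ROT5).
Undoing it on jqk: j−5=e, q−5=l, k−5=f.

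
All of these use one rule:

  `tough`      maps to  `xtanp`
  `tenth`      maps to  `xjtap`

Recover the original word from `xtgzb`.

toast

In tough: t→x is +4, o→t is +5, u→a is +6, g→n is +7 — the shift increases by 1 each position. Each letter shifts forward by (position + 4), i.e. 4, 5, 6, … — the shift grows by one for each successive letter.
Undoing it on xtgzb: x−4=t, t−5=o, g−6=a, z−7=s, b−8=t.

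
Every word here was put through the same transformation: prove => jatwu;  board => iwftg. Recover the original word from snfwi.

The output letters match the input read backwards, each shifted +5: prove reversed is evorp. Read the word backwards and shift each letter +5.
Undoing it on snfwi: shift back: s−5=n, n−5=i, f−5=a, w−5=r, i−5=d → niard; then reverse → drain.

drain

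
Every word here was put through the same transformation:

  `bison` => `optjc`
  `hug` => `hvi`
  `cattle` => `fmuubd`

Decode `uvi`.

Two steps: reverse the string, then apply a Caesar shift of +1.
Reversing it on uvi: shift back: u−1=t, v−1=u, i−1=h → tuh; then reverse → hut.

hut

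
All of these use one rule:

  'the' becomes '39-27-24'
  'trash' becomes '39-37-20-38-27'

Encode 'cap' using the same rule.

Letters become their 1-based position plus 19 (so a→20, b→21, …).
Applying it to cap: c=3→22, a=1→20, p=16→35.

22-20-35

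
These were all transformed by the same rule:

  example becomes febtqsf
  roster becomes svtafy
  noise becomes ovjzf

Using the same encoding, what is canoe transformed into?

dhovf

A repeating key of period 2 is used — shifts +1, +7 over and over.
For canoe: c+1=d, a+7=h, n+1=o, o+7=v, e+1=f.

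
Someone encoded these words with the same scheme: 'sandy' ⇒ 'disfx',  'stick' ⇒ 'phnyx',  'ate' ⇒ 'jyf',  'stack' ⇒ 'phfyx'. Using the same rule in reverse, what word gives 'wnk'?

The output letters match the input read backwards, each shifted +5: sandy reversed is ydnas. The word is reversed, then every letter is shifted forward by 5.
Decoding wnk: shift back: w−5=r, n−5=i, k−5=f → rif; then reverse → fir.

fir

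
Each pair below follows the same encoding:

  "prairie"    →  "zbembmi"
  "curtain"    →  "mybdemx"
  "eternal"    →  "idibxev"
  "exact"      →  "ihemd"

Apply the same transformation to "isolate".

The shift depends on letter class: consonant p→z is +10, but vowel a→e is +4. The rule splits by letter class: vowels +4, consonants +10.
Applying it to isolate: i(vowel)+4=m, s(cons)+10=c, o(vowel)+4=s, l(cons)+10=v, a(vowel)+4=e, t(cons)+10=d, e(vowel)+4=i.

mcsvedi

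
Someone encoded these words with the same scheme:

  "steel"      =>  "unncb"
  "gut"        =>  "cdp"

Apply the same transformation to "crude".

The output letters match the input read backwards, each shifted +9: steel reversed is leets. Read the word backwards and shift each letter +9.
For crude: reverse → edurc; then shift: e+9=n, d+9=m, u+9=d, r+9=a, c+9=l.

nmdal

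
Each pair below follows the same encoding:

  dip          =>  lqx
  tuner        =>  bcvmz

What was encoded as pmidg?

Every letter moves 8 places later in the alphabet, wrapping around z→a.
Decoding pmidg: p−8=h, m−8=e, i−8=a, d−8=v, g−8=y.

heavy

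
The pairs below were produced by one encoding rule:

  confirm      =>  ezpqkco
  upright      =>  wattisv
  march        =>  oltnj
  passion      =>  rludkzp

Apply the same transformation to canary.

elpltj

Shifts by position in confirm: pos 0: c→e (+2), pos 1: o→z (+11), pos 2: n→p (+2), pos 3: f→q (+11) — repeating every 2. The shifts repeat in a cycle of length 2: positions 0,1,… shift by +2, +11, then the pattern repeats.
Applying it to canary: c+2=e, a+11=l, n+2=p, a+11=l, r+2=t, y+11=j.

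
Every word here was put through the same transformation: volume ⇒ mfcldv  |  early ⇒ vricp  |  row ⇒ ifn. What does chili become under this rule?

Compare letters: v→m is +17, o→f is +17, l→c is +17 — a constant shift. It's a constant shift of +17 (ROT17).
Applying it to chili: c+17=t, h+17=y, i+17=z, l+17=c, i+17=z.

tyzcz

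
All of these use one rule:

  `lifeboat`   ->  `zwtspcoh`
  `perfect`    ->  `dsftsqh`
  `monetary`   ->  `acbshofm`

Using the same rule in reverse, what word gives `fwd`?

Compare letters: l→z is +14, i→w is +14, f→t is +14 — a constant shift. Each letter is shifted forward by 14 in the alphabet (a Caesar shift of +14).
Decoding fwd: f−14=r, w−14=i, d−14=p.

rip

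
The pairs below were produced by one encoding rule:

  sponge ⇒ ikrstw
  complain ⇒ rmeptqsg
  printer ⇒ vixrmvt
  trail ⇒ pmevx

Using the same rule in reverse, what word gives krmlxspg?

clothing

The output letters match the input read backwards, each shifted +4: sponge reversed is egnops. The word is reversed, then every letter is shifted forward by 4.
Reversing it on krmlxspg: shift back: k−4=g, r−4=n, m−4=i, l−4=h, x−4=t, s−4=o, p−4=l, g−4=c → gnihtolc; then reverse → clothing.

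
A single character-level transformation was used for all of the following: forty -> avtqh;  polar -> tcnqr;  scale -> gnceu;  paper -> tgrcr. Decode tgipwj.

hunger

The word is reversed, then every letter is shifted forward by 2.
Reversing it on tgipwj: shift back: t−2=r, g−2=e, i−2=g, p−2=n, w−2=u, j−2=h → regnuh; then reverse → hunger.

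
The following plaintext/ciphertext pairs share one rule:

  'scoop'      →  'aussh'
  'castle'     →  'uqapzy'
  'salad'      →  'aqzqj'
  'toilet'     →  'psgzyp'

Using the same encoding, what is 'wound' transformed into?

Treating letters as 0–25, the rule is x ↦ 15x + 16 (mod 26).
On wound: w(22)→15·22+16≡8=i; o(14)→15·14+16≡18=s; u(20)→15·20+16≡4=e; n(13)→15·13+16≡3=d; d(3)→15·3+16≡9=j (all mod 26).

isedj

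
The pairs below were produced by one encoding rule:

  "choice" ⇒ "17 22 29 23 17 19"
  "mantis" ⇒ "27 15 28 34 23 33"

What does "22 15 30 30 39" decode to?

happy

Letters become their 1-based position plus 14 (so a→15, b→16, …).
Reversing it on 22 15 30 30 39: 22→(22−14)÷1=8=h, 15→(15−14)÷1=1=a, 30→(30−14)÷1=16=p, 30→(30−14)÷1=16=p, 39→(39−14)÷1=25=y.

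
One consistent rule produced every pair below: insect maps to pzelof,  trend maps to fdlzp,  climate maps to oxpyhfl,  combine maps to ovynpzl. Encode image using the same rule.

The rule splits by letter class: vowels +7, consonants +12.
Applying it to image: i(vowel)+7=p, m(cons)+12=y, a(vowel)+7=h, g(cons)+12=s, e(vowel)+7=l.

pyhsl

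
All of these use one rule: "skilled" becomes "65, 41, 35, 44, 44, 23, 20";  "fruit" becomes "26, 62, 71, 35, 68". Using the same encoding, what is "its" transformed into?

35, 68, 65

s(#19)→65 and k(#11)→41: differences scale by 3, so n = 3·pos + 8. Each letter becomes 3×(its alphabet position, a=1..z=26) + 8.
For its: i=9→35, t=20→68, s=19→65.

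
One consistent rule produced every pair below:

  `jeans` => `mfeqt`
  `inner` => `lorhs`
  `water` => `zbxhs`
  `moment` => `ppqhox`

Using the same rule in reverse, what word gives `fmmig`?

A repeating key of period 3 is used — shifts +3, +1, +4 over and over.
Decoding fmmig: f−3=c, m−1=l, m−4=i, i−3=f, g−1=f.

cliff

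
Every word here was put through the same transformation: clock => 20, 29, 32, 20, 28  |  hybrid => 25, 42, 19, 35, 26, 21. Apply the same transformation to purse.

Letters become their 1-based position plus 17 (so a→18, b→19, …).
On purse: p=16→33, u=21→38, r=18→35, s=19→36, e=5→22.

33, 38, 35, 36, 22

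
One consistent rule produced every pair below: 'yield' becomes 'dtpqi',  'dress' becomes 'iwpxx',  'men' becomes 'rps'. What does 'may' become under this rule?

rld

The shift depends on letter class: consonant y→d is +5, but vowel i→t is +11. Two shifts are in play — +11 for a/e/i/o/u, +5 for every other letter.
For may: m(cons)+5=r, a(vowel)+11=l, y(cons)+5=d.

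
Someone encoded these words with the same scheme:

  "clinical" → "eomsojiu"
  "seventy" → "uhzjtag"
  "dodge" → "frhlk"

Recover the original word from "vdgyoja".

tactics

In clinical: c→e is +2, l→o is +3, i→m is +4, n→s is +5 — the shift increases by 1 each position. The shift increases by 1 at each position, starting from +2: 2, 3, 4, ….
Undoing it on vdgyoja: v−2=t, d−3=a, g−4=c, y−5=t, o−6=i, j−7=c, a−8=s.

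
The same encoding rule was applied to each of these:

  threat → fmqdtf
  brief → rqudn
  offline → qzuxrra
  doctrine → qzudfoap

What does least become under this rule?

femqx

The output letters match the input read backwards, each shifted +12: threat reversed is taerht. The word is reversed, then every letter is shifted forward by 12.
For least: reverse → tsael; then shift: t+12=f, s+12=e, a+12=m, e+12=q, l+12=x.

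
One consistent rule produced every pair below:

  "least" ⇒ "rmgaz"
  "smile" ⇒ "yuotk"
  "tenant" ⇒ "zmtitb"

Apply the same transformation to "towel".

zwcmr

The shifts repeat in a cycle of length 2: positions 0,1,… shift by +6, +8, then the pattern repeats.
On towel: t+6=z, o+8=w, w+6=c, e+8=m, l+6=r.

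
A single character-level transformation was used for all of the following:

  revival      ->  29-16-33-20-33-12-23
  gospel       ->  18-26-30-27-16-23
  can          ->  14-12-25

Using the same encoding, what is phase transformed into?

27-19-12-30-16

Each letter is replaced by its alphabet position (a=1..z=26) + 11.
Applying it to phase: p=16→27, h=8→19, a=1→12, s=19→30, e=5→16.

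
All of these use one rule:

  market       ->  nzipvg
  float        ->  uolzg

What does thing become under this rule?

gsrmt

Each letter is replaced by its mirror in the alphabet: a↔z, b↔y, c↔x, and so on (the Atbash cipher).
Applying it to thing: t↔g, h↔s, i↔r, n↔m, g↔t.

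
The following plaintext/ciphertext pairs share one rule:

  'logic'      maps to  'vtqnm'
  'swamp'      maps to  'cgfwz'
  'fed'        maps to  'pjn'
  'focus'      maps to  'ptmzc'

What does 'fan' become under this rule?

pfx

The shift depends on letter class: consonant l→v is +10, but vowel o→t is +5. Two shifts are in play — +5 for a/e/i/o/u, +10 for every other letter.
For fan: f(cons)+10=p, a(vowel)+5=f, n(cons)+10=x.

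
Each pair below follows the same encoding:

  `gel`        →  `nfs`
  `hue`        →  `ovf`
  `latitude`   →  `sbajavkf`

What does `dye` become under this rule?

kff

Two shifts are in play — +1 for a/e/i/o/u, +7 for every other letter.
Applying it to dye: d(cons)+7=k, y(cons)+7=f, e(vowel)+1=f.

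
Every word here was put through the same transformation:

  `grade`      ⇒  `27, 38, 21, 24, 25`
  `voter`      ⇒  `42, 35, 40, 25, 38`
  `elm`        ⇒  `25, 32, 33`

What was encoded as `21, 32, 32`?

g is letter #7 and maps to 27: an offset of 20. Each letter is replaced by its alphabet position (a=1..z=26) + 20.
Decoding 21, 32, 32: 21→(21−20)÷1=1=a, 32→(32−20)÷1=12=l, 32→(32−20)÷1=12=l.

all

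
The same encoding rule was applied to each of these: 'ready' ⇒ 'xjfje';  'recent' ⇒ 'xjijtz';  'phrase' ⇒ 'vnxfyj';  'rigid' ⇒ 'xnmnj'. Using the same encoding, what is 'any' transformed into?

The rule splits by letter class: vowels +5, consonants +6.
For any: a(vowel)+5=f, n(cons)+6=t, y(cons)+6=e.

fte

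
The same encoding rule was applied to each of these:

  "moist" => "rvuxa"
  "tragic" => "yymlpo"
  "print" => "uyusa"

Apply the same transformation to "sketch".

xrqyjt

Shifts by position in moist: pos 0: m→r (+5), pos 1: o→v (+7), pos 2: i→u (+12), pos 3: s→x (+5), pos 4: t→a (+7) — repeating every 3. A repeating key of period 3 is used — shifts +5, +7, +12 over and over.
Applying it to sketch: s+5=x, k+7=r, e+12=q, t+5=y, c+7=j, h+12=t.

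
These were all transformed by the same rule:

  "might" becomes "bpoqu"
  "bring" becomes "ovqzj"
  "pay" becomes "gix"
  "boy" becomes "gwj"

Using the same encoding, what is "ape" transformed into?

The word is reversed, then every letter is shifted forward by 8.
Applying it to ape: reverse → epa; then shift: e+8=m, p+8=x, a+8=i.

mxi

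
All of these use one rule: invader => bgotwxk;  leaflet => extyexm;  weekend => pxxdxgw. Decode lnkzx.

surge

Every letter moves 19 places later in the alphabet, wrapping around z→a.
Reversing it on lnkzx: l−19=s, n−19=u, k−19=r, z−19=g, x−19=e.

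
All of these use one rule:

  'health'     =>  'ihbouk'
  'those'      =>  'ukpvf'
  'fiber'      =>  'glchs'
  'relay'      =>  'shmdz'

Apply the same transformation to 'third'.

ukjue

Shifts by position in health: pos 0: h→i (+1), pos 1: e→h (+3), pos 2: a→b (+1), pos 3: l→o (+3) — repeating every 2. It's a Vigenère-style cipher with numeric key [1,3]: position i shifts by key[i mod 2].
For third: t+1=u, h+3=k, i+1=j, r+3=u, d+1=e.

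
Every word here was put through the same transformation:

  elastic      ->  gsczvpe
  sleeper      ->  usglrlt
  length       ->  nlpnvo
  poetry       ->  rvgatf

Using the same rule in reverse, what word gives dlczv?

The shifts repeat in a cycle of length 2: positions 0,1,… shift by +2, +7, then the pattern repeats.
Undoing it on dlczv: d−2=b, l−7=e, c−2=a, z−7=s, v−2=t.

beast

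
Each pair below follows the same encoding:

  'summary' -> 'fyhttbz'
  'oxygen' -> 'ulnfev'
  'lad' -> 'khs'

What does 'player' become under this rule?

The output letters match the input read backwards, each shifted +7: summary reversed is yrammus. Two steps: reverse the string, then apply a Caesar shift of +7.
Applying it to player: reverse → reyalp; then shift: r+7=y, e+7=l, y+7=f, a+7=h, l+7=s, p+7=w.

ylfhsw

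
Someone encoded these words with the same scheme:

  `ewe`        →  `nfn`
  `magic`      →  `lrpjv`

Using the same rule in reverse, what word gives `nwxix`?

ozone

Read the word backwards and shift each letter +9.
Reversing it on nwxix: shift back: n−9=e, w−9=n, x−9=o, i−9=z, x−9=o → enozo; then reverse → ozone.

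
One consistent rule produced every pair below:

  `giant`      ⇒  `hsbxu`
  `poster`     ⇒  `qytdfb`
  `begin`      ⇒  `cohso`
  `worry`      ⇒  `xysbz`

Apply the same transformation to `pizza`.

Shifts by position in giant: pos 0: g→h (+1), pos 1: i→s (+10), pos 2: a→b (+1), pos 3: n→x (+10) — repeating every 2. A repeating key of period 2 is used — shifts +1, +10 over and over.
On pizza: p+1=q, i+10=s, z+1=a, z+10=j, a+1=b.

qsajb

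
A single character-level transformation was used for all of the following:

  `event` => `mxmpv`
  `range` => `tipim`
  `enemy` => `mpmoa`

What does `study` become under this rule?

The shift depends on letter class: consonant v→x is +2, but vowel e→m is +8. Vowels shift forward by 8 and consonants shift forward by 2.
For study: s(cons)+2=u, t(cons)+2=v, u(vowel)+8=c, d(cons)+2=f, y(cons)+2=a.

uvcfa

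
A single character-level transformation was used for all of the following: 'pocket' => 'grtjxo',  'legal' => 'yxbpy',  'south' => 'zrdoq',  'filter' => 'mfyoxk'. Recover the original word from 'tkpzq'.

p(15)→g(6) and o(14)→r(17) fit y≡15x+15 (mod 26); the inverse of 15 mod 26 is 7. This is an affine cipher: with a=0,…,z=25, each position x becomes (15x+15) mod 26.
Reversing it on tkpzq: t(19)→7·(19−15)≡2=c; k(10)→7·(10−15)≡17=r; p(15)→7·(15−15)≡0=a; z(25)→7·(25−15)≡18=s; q(16)→7·(16−15)≡7=h (all mod 26).

crash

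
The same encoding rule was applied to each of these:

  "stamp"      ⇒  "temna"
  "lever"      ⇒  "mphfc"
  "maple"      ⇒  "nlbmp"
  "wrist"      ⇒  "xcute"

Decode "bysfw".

angel

The shifts repeat in a cycle of length 3: positions 0,1,… shift by +1, +11, +12, then the pattern repeats.
Decoding bysfw: b−1=a, y−11=n, s−12=g, f−1=e, w−11=l.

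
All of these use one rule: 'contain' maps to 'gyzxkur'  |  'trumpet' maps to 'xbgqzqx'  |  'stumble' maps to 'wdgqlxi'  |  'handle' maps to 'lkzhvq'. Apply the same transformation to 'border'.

fydhod

Shifts by position in contain: pos 0: c→g (+4), pos 1: o→y (+10), pos 2: n→z (+12), pos 3: t→x (+4), pos 4: a→k (+10), pos 5: i→u (+12) — repeating every 3. A repeating key of period 3 is used — shifts +4, +10, +12 over and over.
Applying it to border: b+4=f, o+10=y, r+12=d, d+4=h, e+10=o, r+12=d.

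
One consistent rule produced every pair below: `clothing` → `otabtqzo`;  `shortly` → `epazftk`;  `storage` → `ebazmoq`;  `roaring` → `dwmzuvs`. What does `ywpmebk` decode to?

modesty

Shifts by position in clothing: pos 0: c→o (+12), pos 1: l→t (+8), pos 2: o→a (+12), pos 3: t→b (+8) — repeating every 2. A repeating key of period 2 is used — shifts +12, +8 over and over.
Decoding ywpmebk: y−12=m, w−8=o, p−12=d, m−8=e, e−12=s, b−8=t, k−12=y.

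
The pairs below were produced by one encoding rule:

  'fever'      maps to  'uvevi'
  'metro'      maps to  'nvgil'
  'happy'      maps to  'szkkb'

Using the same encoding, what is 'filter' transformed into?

Each letter is replaced by its mirror in the alphabet: a↔z, b↔y, c↔x, and so on (the Atbash cipher).
For filter: f↔u, i↔r, l↔o, t↔g, e↔v, r↔i.

urogvi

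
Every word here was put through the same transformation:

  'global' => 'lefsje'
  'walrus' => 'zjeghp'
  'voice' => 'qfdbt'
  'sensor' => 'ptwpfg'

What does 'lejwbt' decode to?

g(6)→l(11) and l(11)→e(4) fit y≡9x+9 (mod 26); the inverse of 9 mod 26 is 3. Each letter's alphabet position (a=0..z=25) is mapped through 9·x+9 mod 26 — an affine cipher.
Decoding lejwbt: l(11)→3·(11−9)≡6=g; e(4)→3·(4−9)≡11=l; j(9)→3·(9−9)≡0=a; w(22)→3·(22−9)≡13=n; b(1)→3·(1−9)≡2=c; t(19)→3·(19−9)≡4=e (all mod 26).

glance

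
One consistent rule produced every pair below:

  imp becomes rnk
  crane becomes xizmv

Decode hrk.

Each pair mirrors across the alphabet (i↔r, m↔n, p↔k): positions sum to 25. Each letter is replaced by its mirror in the alphabet: a↔z, b↔y, c↔x, and so on (the Atbash cipher).
Reversing it on hrk: h↔s, r↔i, k↔p.

sip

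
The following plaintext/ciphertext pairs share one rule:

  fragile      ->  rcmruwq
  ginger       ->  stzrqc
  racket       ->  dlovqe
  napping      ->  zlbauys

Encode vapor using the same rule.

hlbzd

Shifts by position in fragile: pos 0: f→r (+12), pos 1: r→c (+11), pos 2: a→m (+12), pos 3: g→r (+11) — repeating every 2. It's a Vigenère-style cipher with numeric key [12,11]: position i shifts by key[i mod 2].
On vapor: v+12=h, a+11=l, p+12=b, o+11=z, r+12=d.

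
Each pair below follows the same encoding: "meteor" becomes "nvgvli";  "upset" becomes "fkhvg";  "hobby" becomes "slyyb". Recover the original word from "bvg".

Each pair mirrors across the alphabet (m↔n, e↔v, t↔g): positions sum to 25. Each letter is replaced by its mirror in the alphabet: a↔z, b↔y, c↔x, and so on (the Atbash cipher).
Decoding bvg: b↔y, v↔e, g↔t.

yet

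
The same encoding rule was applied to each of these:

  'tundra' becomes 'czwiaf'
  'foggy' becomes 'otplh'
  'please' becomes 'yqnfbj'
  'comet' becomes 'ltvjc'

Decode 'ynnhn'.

Shifts by position in tundra: pos 0: t→c (+9), pos 1: u→z (+5), pos 2: n→w (+9), pos 3: d→i (+5) — repeating every 2. It's a Vigenère-style cipher with numeric key [9,5]: position i shifts by key[i mod 2].
Undoing it on ynnhn: y−9=p, n−5=i, n−9=e, h−5=c, n−9=e.

piece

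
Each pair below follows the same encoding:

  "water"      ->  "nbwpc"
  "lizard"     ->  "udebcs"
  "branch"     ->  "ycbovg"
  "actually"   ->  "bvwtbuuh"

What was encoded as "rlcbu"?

w(22)→n(13) and a(0)→b(1) fit y≡23x+1 (mod 26); the inverse of 23 mod 26 is 17. Treating letters as 0–25, the rule is x ↦ 23x + 1 (mod 26).
Decoding rlcbu: r(17)→17·(17−1)≡12=m; l(11)→17·(11−1)≡14=o; c(2)→17·(2−1)≡17=r; b(1)→17·(1−1)≡0=a; u(20)→17·(20−1)≡11=l (all mod 26).

moral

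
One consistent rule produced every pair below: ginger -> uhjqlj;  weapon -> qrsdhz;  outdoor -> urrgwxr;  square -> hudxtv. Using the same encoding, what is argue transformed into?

The output letters match the input read backwards, each shifted +3: ginger reversed is regnig. The word is reversed, then every letter is shifted forward by 3.
Applying it to argue: reverse → eugra; then shift: e+3=h, u+3=x, g+3=j, r+3=u, a+3=d.

hxjud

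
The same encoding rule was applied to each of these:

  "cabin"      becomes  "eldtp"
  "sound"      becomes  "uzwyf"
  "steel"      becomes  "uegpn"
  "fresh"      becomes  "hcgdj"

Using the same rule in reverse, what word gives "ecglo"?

Shifts by position in cabin: pos 0: c→e (+2), pos 1: a→l (+11), pos 2: b→d (+2), pos 3: i→t (+11) — repeating every 2. A repeating key of period 2 is used — shifts +2, +11 over and over.
Decoding ecglo: e−2=c, c−11=r, g−2=e, l−11=a, o−2=m.

cream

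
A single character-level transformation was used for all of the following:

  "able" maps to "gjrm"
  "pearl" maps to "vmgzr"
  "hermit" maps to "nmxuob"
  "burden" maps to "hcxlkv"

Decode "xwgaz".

roast

It's a Vigenère-style cipher with numeric key [6,8]: position i shifts by key[i mod 2].
Decoding xwgaz: x−6=r, w−8=o, g−6=a, a−8=s, z−6=t.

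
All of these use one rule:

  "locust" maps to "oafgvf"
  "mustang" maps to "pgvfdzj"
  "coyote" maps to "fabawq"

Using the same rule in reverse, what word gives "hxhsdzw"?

A repeating key of period 2 is used — shifts +3, +12 over and over.
Reversing it on hxhsdzw: h−3=e, x−12=l, h−3=e, s−12=g, d−3=a, z−12=n, w−3=t.

elegant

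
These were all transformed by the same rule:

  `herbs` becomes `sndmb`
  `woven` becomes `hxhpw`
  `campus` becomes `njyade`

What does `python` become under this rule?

Shifts by position in herbs: pos 0: h→s (+11), pos 1: e→n (+9), pos 2: r→d (+12), pos 3: b→m (+11), pos 4: s→b (+9) — repeating every 3. The shifts repeat in a cycle of length 3: positions 0,1,… shift by +11, +9, +12, then the pattern repeats.
On python: p+11=a, y+9=h, t+12=f, h+11=s, o+9=x, n+12=z.

ahfsxz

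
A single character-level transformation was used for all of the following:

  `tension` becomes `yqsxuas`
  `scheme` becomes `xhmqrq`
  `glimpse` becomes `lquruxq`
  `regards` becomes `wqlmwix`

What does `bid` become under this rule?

The shift depends on letter class: consonant t→y is +5, but vowel e→q is +12. Vowels shift forward by 12 and consonants shift forward by 5.
For bid: b(cons)+5=g, i(vowel)+12=u, d(cons)+5=i.

gui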